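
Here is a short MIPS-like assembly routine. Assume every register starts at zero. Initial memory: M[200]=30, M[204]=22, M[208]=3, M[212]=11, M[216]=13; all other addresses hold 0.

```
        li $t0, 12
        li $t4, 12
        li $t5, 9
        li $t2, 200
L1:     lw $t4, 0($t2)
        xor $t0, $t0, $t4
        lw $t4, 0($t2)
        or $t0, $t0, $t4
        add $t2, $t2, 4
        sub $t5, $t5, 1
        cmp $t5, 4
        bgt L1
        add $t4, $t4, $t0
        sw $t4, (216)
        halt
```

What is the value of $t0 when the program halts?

li $t0, 12 → $t0=12
li $t4, 12 → $t4=12
li $t5, 9 → $t5=9
li $t2, 200 → $t2=200
lw $t4, 0($t2) → $t4=M[200]=30
xor $t0, $t0, $t4 → $t0=12^30=18
lw $t4, 0($t2) → $t4=M[200]=30
or $t0, $t0, $t4 → $t0=18|30=30
add $t2, $t2, 4 → $t2=200+4=204
sub $t5, $t5, 1 → $t5=9-1=8
cmp $t5, 4  (cmp 8,4)
bgt L1: taken
lw $t4, 0($t2) → $t4=M[204]=22
xor $t0, $t0, $t4 → $t0=30^22=8
lw $t4, 0($t2) → $t4=M[204]=22
or $t0, $t0, $t4 → $t0=8|22=30
add $t2, $t2, 4 → $t2=204+4=208
sub $t5, $t5, 1 → $t5=8-1=7
cmp $t5, 4  (cmp 7,4)
bgt L1: taken
lw $t4, 0($t2) → $t4=M[208]=3
xor $t0, $t0, $t4 → $t0=30^3=29
lw $t4, 0($t2) → $t4=M[208]=3
or $t0, $t0, $t4 → $t0=29|3=31
add $t2, $t2, 4 → $t2=208+4=212
sub $t5, $t5, 1 → $t5=7-1=6
cmp $t5, 4  (cmp 6,4)
bgt L1: taken
lw $t4, 0($t2) → $t4=M[212]=11
xor $t0, $t0, $t4 → $t0=31^11=20
lw $t4, 0($t2) → $t4=M[212]=11
or $t0, $t0, $t4 → $t0=20|11=31
add $t2, $t2, 4 → $t2=212+4=216
sub $t5, $t5, 1 → $t5=6-1=5
cmp $t5, 4  (cmp 5,4)
bgt L1: taken
lw $t4, 0($t2) → $t4=M[216]=13
xor $t0, $t0, $t4 → $t0=31^13=18
lw $t4, 0($t2) → $t4=M[216]=13
or $t0, $t0, $t4 → $t0=18|13=31
add $t2, $t2, 4 → $t2=216+4=220
sub $t5, $t5, 1 → $t5=5-1=4
cmp $t5, 4  (cmp 4,4)
bgt L1: not taken
add $t4, $t4, $t0 → $t4=13+31=44
sw $t4, (216) → M[216]=44
halt.

31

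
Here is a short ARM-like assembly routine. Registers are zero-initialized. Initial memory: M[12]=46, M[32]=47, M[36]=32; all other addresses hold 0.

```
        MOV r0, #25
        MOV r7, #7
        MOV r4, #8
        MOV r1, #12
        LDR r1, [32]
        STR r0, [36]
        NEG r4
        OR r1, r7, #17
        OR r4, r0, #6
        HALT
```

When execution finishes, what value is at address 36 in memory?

MOV r0, #25 → r0=25
MOV r7, #7 → r7=7
MOV r4, #8 → r4=8
MOV r1, #12 → r1=12
LDR r1, [32] → r1=M[32]=47
STR r0, [36] → M[36]=25
NEG r4 → r4=-(8)=-8
OR r1, r7, #17 → r1=7|17=23
OR r4, r0, #6 → r4=25|6=31
halt.

25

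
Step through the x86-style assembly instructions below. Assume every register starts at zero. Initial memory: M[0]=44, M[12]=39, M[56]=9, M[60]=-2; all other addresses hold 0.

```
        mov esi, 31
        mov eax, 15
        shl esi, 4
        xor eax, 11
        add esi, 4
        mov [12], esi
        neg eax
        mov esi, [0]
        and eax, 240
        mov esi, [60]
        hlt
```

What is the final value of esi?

esi=31
eax=15
esi=31<<4=496
eax=15^11=4
esi=496+4=500
mov [12], esi → M[12]=500
eax=-(4)=-4
esi=M[0]=44
eax=(-4)&240=240
esi=M[60]=-2
halt.

-2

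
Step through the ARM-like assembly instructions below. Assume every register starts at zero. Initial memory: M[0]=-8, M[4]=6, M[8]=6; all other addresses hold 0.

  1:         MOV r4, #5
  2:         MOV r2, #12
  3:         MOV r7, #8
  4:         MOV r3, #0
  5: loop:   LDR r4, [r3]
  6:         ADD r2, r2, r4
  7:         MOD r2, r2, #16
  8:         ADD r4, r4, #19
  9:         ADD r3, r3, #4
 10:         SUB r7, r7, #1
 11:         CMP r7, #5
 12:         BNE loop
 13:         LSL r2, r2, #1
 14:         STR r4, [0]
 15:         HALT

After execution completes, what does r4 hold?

r4=5
r2=12
r7=8
r3=0
r4=M[0]=-8
r2=12+(-8)=4
r2=4%16=4
r4=(-8)+19=11
r3=0+4=4
r7=8-1=7
CMP r7, #5  (cmp 7,5)
BNE loop: taken
r4=M[4]=6
r2=4+6=10
r2=10%16=10
r4=6+19=25
r3=4+4=8
r7=7-1=6
CMP r7, #5  (cmp 6,5)
BNE loop: taken
r4=M[8]=6
r2=10+6=16
r2=16%16=0
r4=6+19=25
r3=8+4=12
r7=6-1=5
CMP r7, #5  (cmp 5,5)
BNE loop: not taken
r2=0<<1=0
STR r4, [0] → M[0]=25
halt.

25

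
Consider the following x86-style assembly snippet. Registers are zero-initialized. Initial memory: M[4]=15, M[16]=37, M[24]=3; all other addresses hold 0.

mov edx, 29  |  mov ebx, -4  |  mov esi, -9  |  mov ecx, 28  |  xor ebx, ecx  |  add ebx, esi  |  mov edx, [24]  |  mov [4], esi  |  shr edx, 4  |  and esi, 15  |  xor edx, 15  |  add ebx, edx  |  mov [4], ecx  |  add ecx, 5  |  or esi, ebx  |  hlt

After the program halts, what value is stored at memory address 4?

28

mov edx, 29 → edx=29
mov ebx, -4 → ebx=-4
mov esi, -9 → esi=-9
mov ecx, 28 → ecx=28
xor ebx, ecx → ebx=(-4)^28=-32
add ebx, esi → ebx=(-32)+(-9)=-41
mov edx, [24] → edx=M[24]=3
mov [4], esi → M[4]=-9
shr edx, 4 → edx=3>>4=0
and esi, 15 → esi=(-9)&15=7
xor edx, 15 → edx=0^15=15
add ebx, edx → ebx=(-41)+15=-26
mov [4], ecx → M[4]=28
add ecx, 5 → ecx=28+5=33
or esi, ebx → esi=7|(-26)=-25
halt.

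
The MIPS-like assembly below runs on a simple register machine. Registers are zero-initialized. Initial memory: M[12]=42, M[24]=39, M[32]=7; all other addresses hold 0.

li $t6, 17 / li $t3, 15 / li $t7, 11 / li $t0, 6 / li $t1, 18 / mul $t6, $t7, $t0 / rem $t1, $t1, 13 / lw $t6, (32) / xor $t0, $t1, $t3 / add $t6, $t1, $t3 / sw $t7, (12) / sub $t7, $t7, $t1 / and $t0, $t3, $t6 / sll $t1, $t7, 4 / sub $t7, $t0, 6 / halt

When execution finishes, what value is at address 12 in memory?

li $t6, 17 → $t6=17
li $t3, 15 → $t3=15
li $t7, 11 → $t7=11
li $t0, 6 → $t0=6
li $t1, 18 → $t1=18
mul $t6, $t7, $t0 → $t6=11*6=66
rem $t1, $t1, 13 → $t1=18%13=5
lw $t6, (32) → $t6=M[32]=7
xor $t0, $t1, $t3 → $t0=5^15=10
add $t6, $t1, $t3 → $t6=5+15=20
sw $t7, (12) → M[12]=11
sub $t7, $t7, $t1 → $t7=11-5=6
and $t0, $t3, $t6 → $t0=15&20=4
sll $t1, $t7, 4 → $t1=6<<4=96
sub $t7, $t0, 6 → $t7=4-6=-2
halt.

11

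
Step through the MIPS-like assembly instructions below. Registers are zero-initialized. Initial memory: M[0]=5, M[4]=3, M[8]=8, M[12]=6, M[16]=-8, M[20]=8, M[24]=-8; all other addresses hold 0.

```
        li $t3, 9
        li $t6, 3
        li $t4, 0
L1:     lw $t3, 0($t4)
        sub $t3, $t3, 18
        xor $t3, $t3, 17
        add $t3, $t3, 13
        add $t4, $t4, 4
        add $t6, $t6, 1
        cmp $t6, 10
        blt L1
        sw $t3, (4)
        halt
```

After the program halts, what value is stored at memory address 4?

$t3=9
$t6=3
$t4=0
$t3=M[0]=5
$t3=5-18=-13
$t3=(-13)^17=-30
$t3=(-30)+13=-17
$t4=0+4=4
$t6=3+1=4
cmp $t6, 10  (cmp 4,10)
blt L1: taken
$t3=M[4]=3
$t3=3-18=-15
$t3=(-15)^17=-32
$t3=(-32)+13=-19
$t4=4+4=8
$t6=4+1=5
cmp $t6, 10  (cmp 5,10)
blt L1: taken
$t3=M[8]=8
$t3=8-18=-10
$t3=(-10)^17=-25
$t3=(-25)+13=-12
$t4=8+4=12
$t6=5+1=6
cmp $t6, 10  (cmp 6,10)
blt L1: taken
$t3=M[12]=6
$t3=6-18=-12
$t3=(-12)^17=-27
$t3=(-27)+13=-14
$t4=12+4=16
$t6=6+1=7
cmp $t6, 10  (cmp 7,10)
blt L1: taken
$t3=M[16]=-8
$t3=(-8)-18=-26
$t3=(-26)^17=-9
$t3=(-9)+13=4
$t4=16+4=20
$t6=7+1=8
cmp $t6, 10  (cmp 8,10)
blt L1: taken
$t3=M[20]=8
$t3=8-18=-10
$t3=(-10)^17=-25
$t3=(-25)+13=-12
$t4=20+4=24
$t6=8+1=9
cmp $t6, 10  (cmp 9,10)
blt L1: taken
$t3=M[24]=-8
$t3=(-8)-18=-26
$t3=(-26)^17=-9
$t3=(-9)+13=4
$t4=24+4=28
$t6=9+1=10
cmp $t6, 10  (cmp 10,10)
blt L1: not taken
sw $t3, (4) → M[4]=4
halt.

4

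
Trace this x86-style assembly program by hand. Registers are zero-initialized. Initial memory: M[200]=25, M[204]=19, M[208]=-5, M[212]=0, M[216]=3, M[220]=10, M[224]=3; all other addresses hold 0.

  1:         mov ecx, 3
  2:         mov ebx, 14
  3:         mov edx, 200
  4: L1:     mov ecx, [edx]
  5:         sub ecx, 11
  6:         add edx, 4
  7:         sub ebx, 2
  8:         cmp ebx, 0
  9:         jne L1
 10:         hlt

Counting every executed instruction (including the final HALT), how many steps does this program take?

46

ecx=3
ebx=14
edx=200
ecx=M[200]=25
ecx=25-11=14
edx=200+4=204
ebx=14-2=12
cmp ebx, 0  (cmp 12,0)
jne L1: taken
ecx=M[204]=19
ecx=19-11=8
edx=204+4=208
ebx=12-2=10
cmp ebx, 0  (cmp 10,0)
jne L1: taken
ecx=M[208]=-5
ecx=(-5)-11=-16
edx=208+4=212
ebx=10-2=8
cmp ebx, 0  (cmp 8,0)
jne L1: taken
ecx=M[212]=0
ecx=0-11=-11
edx=212+4=216
ebx=8-2=6
cmp ebx, 0  (cmp 6,0)
jne L1: taken
ecx=M[216]=3
ecx=3-11=-8
edx=216+4=220
ebx=6-2=4
cmp ebx, 0  (cmp 4,0)
jne L1: taken
ecx=M[220]=10
ecx=10-11=-1
edx=220+4=224
ebx=4-2=2
cmp ebx, 0  (cmp 2,0)
jne L1: taken
ecx=M[224]=3
ecx=3-11=-8
edx=224+4=228
ebx=2-2=0
cmp ebx, 0  (cmp 0,0)
jne L1: not taken
halt.
Total executed instructions: 46.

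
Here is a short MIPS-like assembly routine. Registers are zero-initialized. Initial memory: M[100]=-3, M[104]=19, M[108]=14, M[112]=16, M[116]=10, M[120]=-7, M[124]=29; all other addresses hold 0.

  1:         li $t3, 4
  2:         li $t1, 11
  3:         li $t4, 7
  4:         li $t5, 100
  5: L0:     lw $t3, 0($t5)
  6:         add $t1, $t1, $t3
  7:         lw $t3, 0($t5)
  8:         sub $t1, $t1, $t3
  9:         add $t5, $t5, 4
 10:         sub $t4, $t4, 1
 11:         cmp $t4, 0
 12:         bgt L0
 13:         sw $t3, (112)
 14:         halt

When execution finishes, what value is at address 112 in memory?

after li $t3, 4: $t3=4
after li $t1, 11: $t1=11
after li $t4, 7: $t4=7
after li $t5, 100: $t5=100
after lw $t3, 0($t5): $t3=M[100]=-3
after add $t1, $t1, $t3: $t1=11+(-3)=8
after lw $t3, 0($t5): $t3=M[100]=-3
after sub $t1, $t1, $t3: $t1=8-(-3)=11
after add $t5, $t5, 4: $t5=100+4=104
after sub $t4, $t4, 1: $t4=7-1=6
cmp $t4, 0  (cmp 6,0)
bgt L0: taken
after lw $t3, 0($t5): $t3=M[104]=19
after add $t1, $t1, $t3: $t1=11+19=30
after lw $t3, 0($t5): $t3=M[104]=19
after sub $t1, $t1, $t3: $t1=30-19=11
after add $t5, $t5, 4: $t5=104+4=108
after sub $t4, $t4, 1: $t4=6-1=5
cmp $t4, 0  (cmp 5,0)
bgt L0: taken
after lw $t3, 0($t5): $t3=M[108]=14
after add $t1, $t1, $t3: $t1=11+14=25
after lw $t3, 0($t5): $t3=M[108]=14
after sub $t1, $t1, $t3: $t1=25-14=11
after add $t5, $t5, 4: $t5=108+4=112
after sub $t4, $t4, 1: $t4=5-1=4
cmp $t4, 0  (cmp 4,0)
bgt L0: taken
after lw $t3, 0($t5): $t3=M[112]=16
after add $t1, $t1, $t3: $t1=11+16=27
after lw $t3, 0($t5): $t3=M[112]=16
after sub $t1, $t1, $t3: $t1=27-16=11
after add $t5, $t5, 4: $t5=112+4=116
after sub $t4, $t4, 1: $t4=4-1=3
cmp $t4, 0  (cmp 3,0)
bgt L0: taken
after lw $t3, 0($t5): $t3=M[116]=10
after add $t1, $t1, $t3: $t1=11+10=21
after lw $t3, 0($t5): $t3=M[116]=10
after sub $t1, $t1, $t3: $t1=21-10=11
after add $t5, $t5, 4: $t5=116+4=120
after sub $t4, $t4, 1: $t4=3-1=2
cmp $t4, 0  (cmp 2,0)
bgt L0: taken
after lw $t3, 0($t5): $t3=M[120]=-7
after add $t1, $t1, $t3: $t1=11+(-7)=4
after lw $t3, 0($t5): $t3=M[120]=-7
after sub $t1, $t1, $t3: $t1=4-(-7)=11
after add $t5, $t5, 4: $t5=120+4=124
after sub $t4, $t4, 1: $t4=2-1=1
cmp $t4, 0  (cmp 1,0)
bgt L0: taken
after lw $t3, 0($t5): $t3=M[124]=29
after add $t1, $t1, $t3: $t1=11+29=40
after lw $t3, 0($t5): $t3=M[124]=29
after sub $t1, $t1, $t3: $t1=40-29=11
after add $t5, $t5, 4: $t5=124+4=128
after sub $t4, $t4, 1: $t4=1-1=0
cmp $t4, 0  (cmp 0,0)
bgt L0: not taken
sw $t3, (112) → M[112]=29
halt.

29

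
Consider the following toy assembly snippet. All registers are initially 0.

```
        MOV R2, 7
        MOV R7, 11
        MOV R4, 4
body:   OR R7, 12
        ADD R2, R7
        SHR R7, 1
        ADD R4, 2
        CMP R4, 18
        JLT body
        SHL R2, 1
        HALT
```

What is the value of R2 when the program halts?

224

after MOV R2, 7: R2=7
after MOV R7, 11: R7=11
after MOV R4, 4: R4=4
after OR R7, 12: R7=11|12=15
after ADD R2, R7: R2=7+15=22
after SHR R7, 1: R7=15>>1=7
after ADD R4, 2: R4=4+2=6
CMP R4, 18  (cmp 6,18)
JLT body: taken
after OR R7, 12: R7=7|12=15
after ADD R2, R7: R2=22+15=37
after SHR R7, 1: R7=15>>1=7
after ADD R4, 2: R4=6+2=8
CMP R4, 18  (cmp 8,18)
JLT body: taken
after OR R7, 12: R7=7|12=15
after ADD R2, R7: R2=37+15=52
after SHR R7, 1: R7=15>>1=7
after ADD R4, 2: R4=8+2=10
CMP R4, 18  (cmp 10,18)
JLT body: taken
after OR R7, 12: R7=7|12=15
after ADD R2, R7: R2=52+15=67
after SHR R7, 1: R7=15>>1=7
after ADD R4, 2: R4=10+2=12
CMP R4, 18  (cmp 12,18)
JLT body: taken
after OR R7, 12: R7=7|12=15
after ADD R2, R7: R2=67+15=82
after SHR R7, 1: R7=15>>1=7
after ADD R4, 2: R4=12+2=14
CMP R4, 18  (cmp 14,18)
JLT body: taken
after OR R7, 12: R7=7|12=15
after ADD R2, R7: R2=82+15=97
after SHR R7, 1: R7=15>>1=7
after ADD R4, 2: R4=14+2=16
CMP R4, 18  (cmp 16,18)
JLT body: taken
after OR R7, 12: R7=7|12=15
after ADD R2, R7: R2=97+15=112
after SHR R7, 1: R7=15>>1=7
after ADD R4, 2: R4=16+2=18
CMP R4, 18  (cmp 18,18)
JLT body: not taken
after SHL R2, 1: R2=112<<1=224
halt.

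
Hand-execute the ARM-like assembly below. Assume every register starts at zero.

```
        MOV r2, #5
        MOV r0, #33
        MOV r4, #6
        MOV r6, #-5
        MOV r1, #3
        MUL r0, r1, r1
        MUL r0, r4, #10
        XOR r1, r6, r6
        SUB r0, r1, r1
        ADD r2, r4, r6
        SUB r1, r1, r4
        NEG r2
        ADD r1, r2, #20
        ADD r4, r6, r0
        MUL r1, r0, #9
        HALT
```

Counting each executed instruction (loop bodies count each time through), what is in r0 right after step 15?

r2=5
r0=33
r4=6
r6=-5
r1=3
r0=3*3=9
r0=6*10=60
r1=(-5)^(-5)=0
r0=0-0=0
r2=6+(-5)=1
r1=0-6=-6
r2=-(1)=-1
r1=(-1)+20=19
r4=(-5)+0=-5
r1=0*9=0
After step 15: r0 = 0.

0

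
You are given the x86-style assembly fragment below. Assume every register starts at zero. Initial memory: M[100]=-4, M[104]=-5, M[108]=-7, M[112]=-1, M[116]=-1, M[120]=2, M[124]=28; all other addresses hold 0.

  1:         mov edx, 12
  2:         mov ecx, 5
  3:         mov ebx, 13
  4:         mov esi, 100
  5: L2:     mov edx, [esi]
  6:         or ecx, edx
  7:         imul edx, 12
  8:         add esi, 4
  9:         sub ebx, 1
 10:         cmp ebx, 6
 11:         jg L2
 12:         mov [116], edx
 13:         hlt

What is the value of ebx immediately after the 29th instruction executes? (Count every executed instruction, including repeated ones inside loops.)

10

after mov edx, 12: edx=12
after mov ecx, 5: ecx=5
after mov ebx, 13: ebx=13
after mov esi, 100: esi=100
after mov edx, [esi]: edx=M[100]=-4
after or ecx, edx: ecx=5|(-4)=-3
after imul edx, 12: edx=(-4)*12=-48
after add esi, 4: esi=100+4=104
after sub ebx, 1: ebx=13-1=12
cmp ebx, 6  (cmp 12,6)
jg L2: taken
after mov edx, [esi]: edx=M[104]=-5
after or ecx, edx: ecx=(-3)|(-5)=-1
after imul edx, 12: edx=(-5)*12=-60
after add esi, 4: esi=104+4=108
after sub ebx, 1: ebx=12-1=11
cmp ebx, 6  (cmp 11,6)
jg L2: taken
after mov edx, [esi]: edx=M[108]=-7
after or ecx, edx: ecx=(-1)|(-7)=-1
after imul edx, 12: edx=(-7)*12=-84
after add esi, 4: esi=108+4=112
after sub ebx, 1: ebx=11-1=10
cmp ebx, 6  (cmp 10,6)
jg L2: taken
after mov edx, [esi]: edx=M[112]=-1
after or ecx, edx: ecx=(-1)|(-1)=-1
after imul edx, 12: edx=(-1)*12=-12
after add esi, 4: esi=112+4=116
After step 29: ebx = 10.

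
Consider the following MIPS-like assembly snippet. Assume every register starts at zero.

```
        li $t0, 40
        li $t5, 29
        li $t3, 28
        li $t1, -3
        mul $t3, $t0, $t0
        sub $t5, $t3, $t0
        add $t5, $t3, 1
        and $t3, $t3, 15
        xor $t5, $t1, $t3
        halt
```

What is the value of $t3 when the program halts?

after li $t0, 40: $t0=40
after li $t5, 29: $t5=29
after li $t3, 28: $t3=28
after li $t1, -3: $t1=-3
after mul $t3, $t0, $t0: $t3=40*40=1600
after sub $t5, $t3, $t0: $t5=1600-40=1560
after add $t5, $t3, 1: $t5=1600+1=1601
after and $t3, $t3, 15: $t3=1600&15=0
after xor $t5, $t1, $t3: $t5=(-3)^0=-3
halt.

0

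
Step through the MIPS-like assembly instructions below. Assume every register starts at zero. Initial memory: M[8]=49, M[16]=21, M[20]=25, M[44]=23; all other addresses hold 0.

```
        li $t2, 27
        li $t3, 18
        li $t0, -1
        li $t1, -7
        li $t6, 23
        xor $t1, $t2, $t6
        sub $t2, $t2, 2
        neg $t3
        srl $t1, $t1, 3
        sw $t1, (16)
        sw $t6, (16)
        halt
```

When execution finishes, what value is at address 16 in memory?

23

after li $t2, 27: $t2=27
after li $t3, 18: $t3=18
after li $t0, -1: $t0=-1
after li $t1, -7: $t1=-7
after li $t6, 23: $t6=23
after xor $t1, $t2, $t6: $t1=27^23=12
after sub $t2, $t2, 2: $t2=27-2=25
after neg $t3: $t3=-(18)=-18
after srl $t1, $t1, 3: $t1=12>>3=1
sw $t1, (16) → M[16]=1
sw $t6, (16) → M[16]=23
halt.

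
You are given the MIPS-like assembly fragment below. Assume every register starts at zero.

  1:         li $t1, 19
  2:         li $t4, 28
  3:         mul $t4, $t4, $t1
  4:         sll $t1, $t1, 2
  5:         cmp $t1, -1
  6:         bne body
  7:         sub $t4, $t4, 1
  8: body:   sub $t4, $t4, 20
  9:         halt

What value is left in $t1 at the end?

$t1=19
$t4=28
$t4=28*19=532
$t1=19<<2=76
cmp $t1, -1  (cmp 76,-1)
bne body: taken
$t4=532-20=512
halt.

76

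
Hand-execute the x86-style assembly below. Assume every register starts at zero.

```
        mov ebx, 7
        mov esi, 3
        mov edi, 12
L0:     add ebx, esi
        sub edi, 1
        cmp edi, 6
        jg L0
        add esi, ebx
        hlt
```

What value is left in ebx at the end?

ebx=7
esi=3
edi=12
ebx=7+3=10
edi=12-1=11
cmp edi, 6  (cmp 11,6)
jg L0: taken
ebx=10+3=13
edi=11-1=10
cmp edi, 6  (cmp 10,6)
jg L0: taken
ebx=13+3=16
edi=10-1=9
cmp edi, 6  (cmp 9,6)
jg L0: taken
ebx=16+3=19
edi=9-1=8
cmp edi, 6  (cmp 8,6)
jg L0: taken
ebx=19+3=22
edi=8-1=7
cmp edi, 6  (cmp 7,6)
jg L0: taken
ebx=22+3=25
edi=7-1=6
cmp edi, 6  (cmp 6,6)
jg L0: not taken
esi=3+25=28
halt.

25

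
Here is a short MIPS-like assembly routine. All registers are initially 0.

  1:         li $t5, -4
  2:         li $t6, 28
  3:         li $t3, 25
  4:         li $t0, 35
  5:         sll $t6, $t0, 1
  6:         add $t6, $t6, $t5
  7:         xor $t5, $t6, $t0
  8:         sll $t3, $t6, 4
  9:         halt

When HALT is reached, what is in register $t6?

66

$t5=-4
$t6=28
$t3=25
$t0=35
$t6=35<<1=70
$t6=70+(-4)=66
$t5=66^35=97
$t3=66<<4=1056
halt.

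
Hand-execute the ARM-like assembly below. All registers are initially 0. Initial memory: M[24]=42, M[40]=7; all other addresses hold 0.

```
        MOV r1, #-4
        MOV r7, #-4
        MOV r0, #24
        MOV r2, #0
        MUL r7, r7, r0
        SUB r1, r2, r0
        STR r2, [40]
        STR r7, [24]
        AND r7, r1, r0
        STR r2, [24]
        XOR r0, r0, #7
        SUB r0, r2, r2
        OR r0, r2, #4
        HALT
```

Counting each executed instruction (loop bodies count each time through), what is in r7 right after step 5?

-96

r1=-4
r7=-4
r0=24
r2=0
r7=(-4)*24=-96
After step 5: r7 = -96.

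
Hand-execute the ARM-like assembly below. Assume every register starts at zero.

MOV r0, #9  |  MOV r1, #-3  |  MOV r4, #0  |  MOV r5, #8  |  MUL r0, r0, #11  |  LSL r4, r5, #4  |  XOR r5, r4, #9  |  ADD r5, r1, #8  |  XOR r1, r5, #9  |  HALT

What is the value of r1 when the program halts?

12

r0=9
r1=-3
r4=0
r5=8
r0=9*11=99
r4=8<<4=128
r5=128^9=137
r5=(-3)+8=5
r1=5^9=12
halt.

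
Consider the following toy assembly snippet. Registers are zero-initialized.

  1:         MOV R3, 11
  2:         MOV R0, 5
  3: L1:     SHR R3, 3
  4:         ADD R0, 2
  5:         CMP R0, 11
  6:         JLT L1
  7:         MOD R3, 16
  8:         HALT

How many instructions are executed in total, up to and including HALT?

16

after MOV R3, 11: R3=11
after MOV R0, 5: R0=5
after SHR R3, 3: R3=11>>3=1
after ADD R0, 2: R0=5+2=7
CMP R0, 11  (cmp 7,11)
JLT L1: taken
after SHR R3, 3: R3=1>>3=0
after ADD R0, 2: R0=7+2=9
CMP R0, 11  (cmp 9,11)
JLT L1: taken
after SHR R3, 3: R3=0>>3=0
after ADD R0, 2: R0=9+2=11
CMP R0, 11  (cmp 11,11)
JLT L1: not taken
after MOD R3, 16: R3=0%16=0
halt.
Total executed instructions: 16.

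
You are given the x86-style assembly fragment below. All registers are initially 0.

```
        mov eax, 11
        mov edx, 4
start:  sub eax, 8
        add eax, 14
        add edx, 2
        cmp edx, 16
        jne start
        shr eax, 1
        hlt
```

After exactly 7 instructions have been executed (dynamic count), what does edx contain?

after mov eax, 11: eax=11
after mov edx, 4: edx=4
after sub eax, 8: eax=11-8=3
after add eax, 14: eax=3+14=17
after add edx, 2: edx=4+2=6
cmp edx, 16  (cmp 6,16)
jne start: taken
After step 7: edx = 6.

6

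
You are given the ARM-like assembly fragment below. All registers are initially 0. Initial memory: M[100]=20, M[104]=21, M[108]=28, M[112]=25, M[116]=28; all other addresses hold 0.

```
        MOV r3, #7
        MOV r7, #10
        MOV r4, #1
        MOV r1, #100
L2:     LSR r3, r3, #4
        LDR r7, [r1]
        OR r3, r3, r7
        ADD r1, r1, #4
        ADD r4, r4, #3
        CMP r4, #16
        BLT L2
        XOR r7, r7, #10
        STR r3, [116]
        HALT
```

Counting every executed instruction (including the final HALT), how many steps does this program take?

42

MOV r3, #7 → r3=7
MOV r7, #10 → r7=10
MOV r4, #1 → r4=1
MOV r1, #100 → r1=100
LSR r3, r3, #4 → r3=7>>4=0
LDR r7, [r1] → r7=M[100]=20
OR r3, r3, r7 → r3=0|20=20
ADD r1, r1, #4 → r1=100+4=104
ADD r4, r4, #3 → r4=1+3=4
CMP r4, #16  (cmp 4,16)
BLT L2: taken
LSR r3, r3, #4 → r3=20>>4=1
LDR r7, [r1] → r7=M[104]=21
OR r3, r3, r7 → r3=1|21=21
ADD r1, r1, #4 → r1=104+4=108
ADD r4, r4, #3 → r4=4+3=7
CMP r4, #16  (cmp 7,16)
BLT L2: taken
LSR r3, r3, #4 → r3=21>>4=1
LDR r7, [r1] → r7=M[108]=28
OR r3, r3, r7 → r3=1|28=29
ADD r1, r1, #4 → r1=108+4=112
ADD r4, r4, #3 → r4=7+3=10
CMP r4, #16  (cmp 10,16)
BLT L2: taken
LSR r3, r3, #4 → r3=29>>4=1
LDR r7, [r1] → r7=M[112]=25
OR r3, r3, r7 → r3=1|25=25
ADD r1, r1, #4 → r1=112+4=116
ADD r4, r4, #3 → r4=10+3=13
CMP r4, #16  (cmp 13,16)
BLT L2: taken
LSR r3, r3, #4 → r3=25>>4=1
LDR r7, [r1] → r7=M[116]=28
OR r3, r3, r7 → r3=1|28=29
ADD r1, r1, #4 → r1=116+4=120
ADD r4, r4, #3 → r4=13+3=16
CMP r4, #16  (cmp 16,16)
BLT L2: not taken
XOR r7, r7, #10 → r7=28^10=22
STR r3, [116] → M[116]=29
halt.
Total executed instructions: 42.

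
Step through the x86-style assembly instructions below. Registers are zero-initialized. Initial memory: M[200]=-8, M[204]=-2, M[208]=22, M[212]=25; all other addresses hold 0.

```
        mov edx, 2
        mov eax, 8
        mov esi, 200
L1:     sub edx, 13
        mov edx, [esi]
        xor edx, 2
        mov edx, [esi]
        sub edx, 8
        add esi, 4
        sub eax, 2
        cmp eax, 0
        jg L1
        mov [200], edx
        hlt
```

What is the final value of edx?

mov edx, 2 → edx=2
mov eax, 8 → eax=8
mov esi, 200 → esi=200
sub edx, 13 → edx=2-13=-11
mov edx, [esi] → edx=M[200]=-8
xor edx, 2 → edx=(-8)^2=-6
mov edx, [esi] → edx=M[200]=-8
sub edx, 8 → edx=(-8)-8=-16
add esi, 4 → esi=200+4=204
sub eax, 2 → eax=8-2=6
cmp eax, 0  (cmp 6,0)
jg L1: taken
sub edx, 13 → edx=(-16)-13=-29
mov edx, [esi] → edx=M[204]=-2
xor edx, 2 → edx=(-2)^2=-4
mov edx, [esi] → edx=M[204]=-2
sub edx, 8 → edx=(-2)-8=-10
add esi, 4 → esi=204+4=208
sub eax, 2 → eax=6-2=4
cmp eax, 0  (cmp 4,0)
jg L1: taken
sub edx, 13 → edx=(-10)-13=-23
mov edx, [esi] → edx=M[208]=22
xor edx, 2 → edx=22^2=20
mov edx, [esi] → edx=M[208]=22
sub edx, 8 → edx=22-8=14
add esi, 4 → esi=208+4=212
sub eax, 2 → eax=4-2=2
cmp eax, 0  (cmp 2,0)
jg L1: taken
sub edx, 13 → edx=14-13=1
mov edx, [esi] → edx=M[212]=25
xor edx, 2 → edx=25^2=27
mov edx, [esi] → edx=M[212]=25
sub edx, 8 → edx=25-8=17
add esi, 4 → esi=212+4=216
sub eax, 2 → eax=2-2=0
cmp eax, 0  (cmp 0,0)
jg L1: not taken
mov [200], edx → M[200]=17
halt.

17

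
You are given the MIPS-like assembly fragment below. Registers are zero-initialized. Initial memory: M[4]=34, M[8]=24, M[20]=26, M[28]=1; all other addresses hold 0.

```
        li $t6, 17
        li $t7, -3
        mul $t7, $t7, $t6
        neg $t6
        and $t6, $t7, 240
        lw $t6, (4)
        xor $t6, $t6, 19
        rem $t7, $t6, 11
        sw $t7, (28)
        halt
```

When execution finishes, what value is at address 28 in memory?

5

li $t6, 17 → $t6=17
li $t7, -3 → $t7=-3
mul $t7, $t7, $t6 → $t7=(-3)*17=-51
neg $t6 → $t6=-(17)=-17
and $t6, $t7, 240 → $t6=(-51)&240=192
lw $t6, (4) → $t6=M[4]=34
xor $t6, $t6, 19 → $t6=34^19=49
rem $t7, $t6, 11 → $t7=49%11=5
sw $t7, (28) → M[28]=5
halt.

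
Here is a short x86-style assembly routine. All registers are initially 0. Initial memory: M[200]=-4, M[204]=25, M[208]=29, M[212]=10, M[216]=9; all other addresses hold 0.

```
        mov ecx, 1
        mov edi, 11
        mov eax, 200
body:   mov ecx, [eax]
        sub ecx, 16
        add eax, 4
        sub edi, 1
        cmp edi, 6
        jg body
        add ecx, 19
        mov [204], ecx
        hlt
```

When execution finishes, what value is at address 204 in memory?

12

after mov ecx, 1: ecx=1
after mov edi, 11: edi=11
after mov eax, 200: eax=200
after mov ecx, [eax]: ecx=M[200]=-4
after sub ecx, 16: ecx=(-4)-16=-20
after add eax, 4: eax=200+4=204
after sub edi, 1: edi=11-1=10
cmp edi, 6  (cmp 10,6)
jg body: taken
after mov ecx, [eax]: ecx=M[204]=25
after sub ecx, 16: ecx=25-16=9
after add eax, 4: eax=204+4=208
after sub edi, 1: edi=10-1=9
cmp edi, 6  (cmp 9,6)
jg body: taken
after mov ecx, [eax]: ecx=M[208]=29
after sub ecx, 16: ecx=29-16=13
after add eax, 4: eax=208+4=212
after sub edi, 1: edi=9-1=8
cmp edi, 6  (cmp 8,6)
jg body: taken
after mov ecx, [eax]: ecx=M[212]=10
after sub ecx, 16: ecx=10-16=-6
after add eax, 4: eax=212+4=216
after sub edi, 1: edi=8-1=7
cmp edi, 6  (cmp 7,6)
jg body: taken
after mov ecx, [eax]: ecx=M[216]=9
after sub ecx, 16: ecx=9-16=-7
after add eax, 4: eax=216+4=220
after sub edi, 1: edi=7-1=6
cmp edi, 6  (cmp 6,6)
jg body: not taken
after add ecx, 19: ecx=(-7)+19=12
mov [204], ecx → M[204]=12
halt.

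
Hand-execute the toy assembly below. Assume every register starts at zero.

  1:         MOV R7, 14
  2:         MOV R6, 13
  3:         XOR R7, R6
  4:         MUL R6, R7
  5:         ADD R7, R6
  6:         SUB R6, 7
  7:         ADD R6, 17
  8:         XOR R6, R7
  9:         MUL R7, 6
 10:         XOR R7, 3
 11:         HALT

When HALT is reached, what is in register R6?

27

R7=14
R6=13
R7=14^13=3
R6=13*3=39
R7=3+39=42
R6=39-7=32
R6=32+17=49
R6=49^42=27
R7=42*6=252
R7=252^3=255
halt.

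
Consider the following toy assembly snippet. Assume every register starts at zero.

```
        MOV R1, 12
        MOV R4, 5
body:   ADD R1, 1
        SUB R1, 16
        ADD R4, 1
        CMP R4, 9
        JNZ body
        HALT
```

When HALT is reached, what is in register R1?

R1=12
R4=5
R1=12+1=13
R1=13-16=-3
R4=5+1=6
CMP R4, 9  (cmp 6,9)
JNZ body: taken
R1=(-3)+1=-2
R1=(-2)-16=-18
R4=6+1=7
CMP R4, 9  (cmp 7,9)
JNZ body: taken
R1=(-18)+1=-17
R1=(-17)-16=-33
R4=7+1=8
CMP R4, 9  (cmp 8,9)
JNZ body: taken
R1=(-33)+1=-32
R1=(-32)-16=-48
R4=8+1=9
CMP R4, 9  (cmp 9,9)
JNZ body: not taken
halt.

-48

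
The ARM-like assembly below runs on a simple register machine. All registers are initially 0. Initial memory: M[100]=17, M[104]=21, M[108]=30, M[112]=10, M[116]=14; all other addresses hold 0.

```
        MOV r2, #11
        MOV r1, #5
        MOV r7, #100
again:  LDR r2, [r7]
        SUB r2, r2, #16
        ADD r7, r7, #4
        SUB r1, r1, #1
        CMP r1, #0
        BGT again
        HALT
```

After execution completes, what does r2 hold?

after MOV r2, #11: r2=11
after MOV r1, #5: r1=5
after MOV r7, #100: r7=100
after LDR r2, [r7]: r2=M[100]=17
after SUB r2, r2, #16: r2=17-16=1
after ADD r7, r7, #4: r7=100+4=104
after SUB r1, r1, #1: r1=5-1=4
CMP r1, #0  (cmp 4,0)
BGT again: taken
after LDR r2, [r7]: r2=M[104]=21
after SUB r2, r2, #16: r2=21-16=5
after ADD r7, r7, #4: r7=104+4=108
after SUB r1, r1, #1: r1=4-1=3
CMP r1, #0  (cmp 3,0)
BGT again: taken
after LDR r2, [r7]: r2=M[108]=30
after SUB r2, r2, #16: r2=30-16=14
after ADD r7, r7, #4: r7=108+4=112
after SUB r1, r1, #1: r1=3-1=2
CMP r1, #0  (cmp 2,0)
BGT again: taken
after LDR r2, [r7]: r2=M[112]=10
after SUB r2, r2, #16: r2=10-16=-6
after ADD r7, r7, #4: r7=112+4=116
after SUB r1, r1, #1: r1=2-1=1
CMP r1, #0  (cmp 1,0)
BGT again: taken
after LDR r2, [r7]: r2=M[116]=14
after SUB r2, r2, #16: r2=14-16=-2
after ADD r7, r7, #4: r7=116+4=120
after SUB r1, r1, #1: r1=1-1=0
CMP r1, #0  (cmp 0,0)
BGT again: not taken
halt.

-2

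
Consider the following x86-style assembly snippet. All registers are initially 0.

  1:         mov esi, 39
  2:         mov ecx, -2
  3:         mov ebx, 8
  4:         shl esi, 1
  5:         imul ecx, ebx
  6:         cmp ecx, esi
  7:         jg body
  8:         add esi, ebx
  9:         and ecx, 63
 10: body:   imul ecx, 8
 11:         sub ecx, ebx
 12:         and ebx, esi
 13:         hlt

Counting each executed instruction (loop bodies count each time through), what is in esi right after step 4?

esi=39
ecx=-2
ebx=8
esi=39<<1=78
After step 4: esi = 78.

78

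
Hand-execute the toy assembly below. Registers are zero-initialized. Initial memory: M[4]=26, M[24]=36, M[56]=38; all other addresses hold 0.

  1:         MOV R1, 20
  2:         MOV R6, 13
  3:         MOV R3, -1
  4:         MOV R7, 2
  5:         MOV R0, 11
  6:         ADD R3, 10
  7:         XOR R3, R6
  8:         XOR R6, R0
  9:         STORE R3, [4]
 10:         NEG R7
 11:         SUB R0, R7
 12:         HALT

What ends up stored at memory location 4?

4

MOV R1, 20 → R1=20
MOV R6, 13 → R6=13
MOV R3, -1 → R3=-1
MOV R7, 2 → R7=2
MOV R0, 11 → R0=11
ADD R3, 10 → R3=(-1)+10=9
XOR R3, R6 → R3=9^13=4
XOR R6, R0 → R6=13^11=6
STORE R3, [4] → M[4]=4
NEG R7 → R7=-(2)=-2
SUB R0, R7 → R0=11-(-2)=13
halt.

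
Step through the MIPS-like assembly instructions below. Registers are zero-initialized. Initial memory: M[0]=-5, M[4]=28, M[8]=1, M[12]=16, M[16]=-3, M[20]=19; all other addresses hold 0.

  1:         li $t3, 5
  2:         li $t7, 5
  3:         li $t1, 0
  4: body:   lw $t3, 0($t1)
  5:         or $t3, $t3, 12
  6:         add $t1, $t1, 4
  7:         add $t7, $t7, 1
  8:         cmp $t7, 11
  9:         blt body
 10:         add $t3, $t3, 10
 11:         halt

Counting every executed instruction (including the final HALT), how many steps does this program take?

li $t3, 5 → $t3=5
li $t7, 5 → $t7=5
li $t1, 0 → $t1=0
lw $t3, 0($t1) → $t3=M[0]=-5
or $t3, $t3, 12 → $t3=(-5)|12=-1
add $t1, $t1, 4 → $t1=0+4=4
add $t7, $t7, 1 → $t7=5+1=6
cmp $t7, 11  (cmp 6,11)
blt body: taken
lw $t3, 0($t1) → $t3=M[4]=28
or $t3, $t3, 12 → $t3=28|12=28
add $t1, $t1, 4 → $t1=4+4=8
add $t7, $t7, 1 → $t7=6+1=7
cmp $t7, 11  (cmp 7,11)
blt body: taken
lw $t3, 0($t1) → $t3=M[8]=1
or $t3, $t3, 12 → $t3=1|12=13
add $t1, $t1, 4 → $t1=8+4=12
add $t7, $t7, 1 → $t7=7+1=8
cmp $t7, 11  (cmp 8,11)
blt body: taken
lw $t3, 0($t1) → $t3=M[12]=16
or $t3, $t3, 12 → $t3=16|12=28
add $t1, $t1, 4 → $t1=12+4=16
add $t7, $t7, 1 → $t7=8+1=9
cmp $t7, 11  (cmp 9,11)
blt body: taken
lw $t3, 0($t1) → $t3=M[16]=-3
or $t3, $t3, 12 → $t3=(-3)|12=-3
add $t1, $t1, 4 → $t1=16+4=20
add $t7, $t7, 1 → $t7=9+1=10
cmp $t7, 11  (cmp 10,11)
blt body: taken
lw $t3, 0($t1) → $t3=M[20]=19
or $t3, $t3, 12 → $t3=19|12=31
add $t1, $t1, 4 → $t1=20+4=24
add $t7, $t7, 1 → $t7=10+1=11
cmp $t7, 11  (cmp 11,11)
blt body: not taken
add $t3, $t3, 10 → $t3=31+10=41
halt.
Total executed instructions: 41.

41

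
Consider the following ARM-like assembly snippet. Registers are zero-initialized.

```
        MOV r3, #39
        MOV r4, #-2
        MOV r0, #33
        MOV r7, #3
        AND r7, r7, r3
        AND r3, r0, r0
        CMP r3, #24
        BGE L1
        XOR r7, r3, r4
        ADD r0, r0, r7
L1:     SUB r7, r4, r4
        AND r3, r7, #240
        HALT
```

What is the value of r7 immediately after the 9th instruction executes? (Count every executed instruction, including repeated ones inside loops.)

0

MOV r3, #39 → r3=39
MOV r4, #-2 → r4=-2
MOV r0, #33 → r0=33
MOV r7, #3 → r7=3
AND r7, r7, r3 → r7=3&39=3
AND r3, r0, r0 → r3=33&33=33
CMP r3, #24  (cmp 33,24)
BGE L1: taken
SUB r7, r4, r4 → r7=(-2)-(-2)=0
After step 9: r7 = 0.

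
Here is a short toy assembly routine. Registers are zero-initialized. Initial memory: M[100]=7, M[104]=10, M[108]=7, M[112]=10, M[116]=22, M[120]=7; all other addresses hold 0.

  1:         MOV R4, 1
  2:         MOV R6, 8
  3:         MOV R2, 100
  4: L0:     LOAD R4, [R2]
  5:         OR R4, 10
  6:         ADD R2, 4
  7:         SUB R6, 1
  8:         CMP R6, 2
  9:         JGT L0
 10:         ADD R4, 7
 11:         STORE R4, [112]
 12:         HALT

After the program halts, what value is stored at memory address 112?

22

after MOV R4, 1: R4=1
after MOV R6, 8: R6=8
after MOV R2, 100: R2=100
after LOAD R4, [R2]: R4=M[100]=7
after OR R4, 10: R4=7|10=15
after ADD R2, 4: R2=100+4=104
after SUB R6, 1: R6=8-1=7
CMP R6, 2  (cmp 7,2)
JGT L0: taken
after LOAD R4, [R2]: R4=M[104]=10
after OR R4, 10: R4=10|10=10
after ADD R2, 4: R2=104+4=108
after SUB R6, 1: R6=7-1=6
CMP R6, 2  (cmp 6,2)
JGT L0: taken
after LOAD R4, [R2]: R4=M[108]=7
after OR R4, 10: R4=7|10=15
after ADD R2, 4: R2=108+4=112
after SUB R6, 1: R6=6-1=5
CMP R6, 2  (cmp 5,2)
JGT L0: taken
after LOAD R4, [R2]: R4=M[112]=10
after OR R4, 10: R4=10|10=10
after ADD R2, 4: R2=112+4=116
after SUB R6, 1: R6=5-1=4
CMP R6, 2  (cmp 4,2)
JGT L0: taken
after LOAD R4, [R2]: R4=M[116]=22
after OR R4, 10: R4=22|10=30
after ADD R2, 4: R2=116+4=120
after SUB R6, 1: R6=4-1=3
CMP R6, 2  (cmp 3,2)
JGT L0: taken
after LOAD R4, [R2]: R4=M[120]=7
after OR R4, 10: R4=7|10=15
after ADD R2, 4: R2=120+4=124
after SUB R6, 1: R6=3-1=2
CMP R6, 2  (cmp 2,2)
JGT L0: not taken
after ADD R4, 7: R4=15+7=22
STORE R4, [112] → M[112]=22
halt.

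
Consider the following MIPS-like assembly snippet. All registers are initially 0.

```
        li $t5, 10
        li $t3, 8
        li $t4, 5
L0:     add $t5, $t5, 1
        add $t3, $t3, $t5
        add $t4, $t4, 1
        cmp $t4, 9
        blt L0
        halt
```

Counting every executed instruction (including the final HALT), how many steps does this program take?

24

after li $t5, 10: $t5=10
after li $t3, 8: $t3=8
after li $t4, 5: $t4=5
after add $t5, $t5, 1: $t5=10+1=11
after add $t3, $t3, $t5: $t3=8+11=19
after add $t4, $t4, 1: $t4=5+1=6
cmp $t4, 9  (cmp 6,9)
blt L0: taken
after add $t5, $t5, 1: $t5=11+1=12
after add $t3, $t3, $t5: $t3=19+12=31
after add $t4, $t4, 1: $t4=6+1=7
cmp $t4, 9  (cmp 7,9)
blt L0: taken
after add $t5, $t5, 1: $t5=12+1=13
after add $t3, $t3, $t5: $t3=31+13=44
after add $t4, $t4, 1: $t4=7+1=8
cmp $t4, 9  (cmp 8,9)
blt L0: taken
after add $t5, $t5, 1: $t5=13+1=14
after add $t3, $t3, $t5: $t3=44+14=58
after add $t4, $t4, 1: $t4=8+1=9
cmp $t4, 9  (cmp 9,9)
blt L0: not taken
halt.
Total executed instructions: 24.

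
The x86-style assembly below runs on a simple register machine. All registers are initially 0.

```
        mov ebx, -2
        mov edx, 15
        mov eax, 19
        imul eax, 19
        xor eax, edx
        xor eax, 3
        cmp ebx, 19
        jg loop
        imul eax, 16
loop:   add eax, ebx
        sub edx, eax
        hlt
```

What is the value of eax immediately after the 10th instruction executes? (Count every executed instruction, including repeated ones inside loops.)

ebx=-2
edx=15
eax=19
eax=19*19=361
eax=361^15=358
eax=358^3=357
cmp ebx, 19  (cmp -2,19)
jg loop: not taken
eax=357*16=5712
eax=5712+(-2)=5710
After step 10: eax = 5710.

5710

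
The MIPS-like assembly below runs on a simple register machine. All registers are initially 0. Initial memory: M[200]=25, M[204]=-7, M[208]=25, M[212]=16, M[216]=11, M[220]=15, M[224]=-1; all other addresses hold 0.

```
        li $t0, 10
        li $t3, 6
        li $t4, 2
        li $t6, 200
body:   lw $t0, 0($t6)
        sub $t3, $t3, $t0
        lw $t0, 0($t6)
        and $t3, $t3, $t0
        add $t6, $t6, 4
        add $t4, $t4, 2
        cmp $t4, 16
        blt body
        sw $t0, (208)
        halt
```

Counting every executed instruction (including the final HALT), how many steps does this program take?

li $t0, 10 → $t0=10
li $t3, 6 → $t3=6
li $t4, 2 → $t4=2
li $t6, 200 → $t6=200
lw $t0, 0($t6) → $t0=M[200]=25
sub $t3, $t3, $t0 → $t3=6-25=-19
lw $t0, 0($t6) → $t0=M[200]=25
and $t3, $t3, $t0 → $t3=(-19)&25=9
add $t6, $t6, 4 → $t6=200+4=204
add $t4, $t4, 2 → $t4=2+2=4
cmp $t4, 16  (cmp 4,16)
blt body: taken
lw $t0, 0($t6) → $t0=M[204]=-7
sub $t3, $t3, $t0 → $t3=9-(-7)=16
lw $t0, 0($t6) → $t0=M[204]=-7
and $t3, $t3, $t0 → $t3=16&(-7)=16
add $t6, $t6, 4 → $t6=204+4=208
add $t4, $t4, 2 → $t4=4+2=6
cmp $t4, 16  (cmp 6,16)
blt body: taken
lw $t0, 0($t6) → $t0=M[208]=25
sub $t3, $t3, $t0 → $t3=16-25=-9
lw $t0, 0($t6) → $t0=M[208]=25
and $t3, $t3, $t0 → $t3=(-9)&25=17
add $t6, $t6, 4 → $t6=208+4=212
add $t4, $t4, 2 → $t4=6+2=8
cmp $t4, 16  (cmp 8,16)
blt body: taken
lw $t0, 0($t6) → $t0=M[212]=16
sub $t3, $t3, $t0 → $t3=17-16=1
lw $t0, 0($t6) → $t0=M[212]=16
and $t3, $t3, $t0 → $t3=1&16=0
add $t6, $t6, 4 → $t6=212+4=216
add $t4, $t4, 2 → $t4=8+2=10
cmp $t4, 16  (cmp 10,16)
blt body: taken
lw $t0, 0($t6) → $t0=M[216]=11
sub $t3, $t3, $t0 → $t3=0-11=-11
lw $t0, 0($t6) → $t0=M[216]=11
and $t3, $t3, $t0 → $t3=(-11)&11=1
add $t6, $t6, 4 → $t6=216+4=220
add $t4, $t4, 2 → $t4=10+2=12
cmp $t4, 16  (cmp 12,16)
blt body: taken
lw $t0, 0($t6) → $t0=M[220]=15
sub $t3, $t3, $t0 → $t3=1-15=-14
lw $t0, 0($t6) → $t0=M[220]=15
and $t3, $t3, $t0 → $t3=(-14)&15=2
add $t6, $t6, 4 → $t6=220+4=224
add $t4, $t4, 2 → $t4=12+2=14
cmp $t4, 16  (cmp 14,16)
blt body: taken
lw $t0, 0($t6) → $t0=M[224]=-1
sub $t3, $t3, $t0 → $t3=2-(-1)=3
lw $t0, 0($t6) → $t0=M[224]=-1
and $t3, $t3, $t0 → $t3=3&(-1)=3
add $t6, $t6, 4 → $t6=224+4=228
add $t4, $t4, 2 → $t4=14+2=16
cmp $t4, 16  (cmp 16,16)
blt body: not taken
sw $t0, (208) → M[208]=-1
halt.
Total executed instructions: 62.

62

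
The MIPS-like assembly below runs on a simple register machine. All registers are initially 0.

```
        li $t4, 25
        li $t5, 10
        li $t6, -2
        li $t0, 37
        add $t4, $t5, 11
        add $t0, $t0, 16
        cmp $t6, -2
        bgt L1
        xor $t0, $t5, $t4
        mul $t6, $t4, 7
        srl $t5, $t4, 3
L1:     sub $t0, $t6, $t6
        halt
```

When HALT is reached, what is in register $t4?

21

$t4=25
$t5=10
$t6=-2
$t0=37
$t4=10+11=21
$t0=37+16=53
cmp $t6, -2  (cmp -2,-2)
bgt L1: not taken
$t0=10^21=31
$t6=21*7=147
$t5=21>>3=2
$t0=147-147=0
halt.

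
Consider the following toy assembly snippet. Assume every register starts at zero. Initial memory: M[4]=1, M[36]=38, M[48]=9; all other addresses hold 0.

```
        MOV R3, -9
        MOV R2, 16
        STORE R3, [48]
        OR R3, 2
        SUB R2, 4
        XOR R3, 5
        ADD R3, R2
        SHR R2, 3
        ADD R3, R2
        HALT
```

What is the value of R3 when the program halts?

-1

MOV R3, -9 → R3=-9
MOV R2, 16 → R2=16
STORE R3, [48] → M[48]=-9
OR R3, 2 → R3=(-9)|2=-9
SUB R2, 4 → R2=16-4=12
XOR R3, 5 → R3=(-9)^5=-14
ADD R3, R2 → R3=(-14)+12=-2
SHR R2, 3 → R2=12>>3=1
ADD R3, R2 → R3=(-2)+1=-1
halt.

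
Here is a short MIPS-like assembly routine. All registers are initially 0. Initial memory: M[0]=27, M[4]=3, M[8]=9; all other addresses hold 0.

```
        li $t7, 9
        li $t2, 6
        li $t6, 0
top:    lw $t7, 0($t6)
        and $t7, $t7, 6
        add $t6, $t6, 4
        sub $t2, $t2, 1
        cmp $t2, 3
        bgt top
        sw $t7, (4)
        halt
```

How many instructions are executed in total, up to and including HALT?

$t7=9
$t2=6
$t6=0
$t7=M[0]=27
$t7=27&6=2
$t6=0+4=4
$t2=6-1=5
cmp $t2, 3  (cmp 5,3)
bgt top: taken
$t7=M[4]=3
$t7=3&6=2
$t6=4+4=8
$t2=5-1=4
cmp $t2, 3  (cmp 4,3)
bgt top: taken
$t7=M[8]=9
$t7=9&6=0
$t6=8+4=12
$t2=4-1=3
cmp $t2, 3  (cmp 3,3)
bgt top: not taken
sw $t7, (4) → M[4]=0
halt.
Total executed instructions: 23.

23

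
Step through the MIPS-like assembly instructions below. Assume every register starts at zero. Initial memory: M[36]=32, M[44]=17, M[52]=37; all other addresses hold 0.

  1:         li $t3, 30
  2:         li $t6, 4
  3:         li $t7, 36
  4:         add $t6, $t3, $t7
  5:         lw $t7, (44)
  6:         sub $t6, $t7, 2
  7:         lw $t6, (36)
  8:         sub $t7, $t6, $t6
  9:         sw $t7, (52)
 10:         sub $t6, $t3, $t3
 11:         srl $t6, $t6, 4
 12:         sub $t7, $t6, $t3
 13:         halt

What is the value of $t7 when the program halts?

after li $t3, 30: $t3=30
after li $t6, 4: $t6=4
after li $t7, 36: $t7=36
after add $t6, $t3, $t7: $t6=30+36=66
after lw $t7, (44): $t7=M[44]=17
after sub $t6, $t7, 2: $t6=17-2=15
after lw $t6, (36): $t6=M[36]=32
after sub $t7, $t6, $t6: $t7=32-32=0
sw $t7, (52) → M[52]=0
after sub $t6, $t3, $t3: $t6=30-30=0
after srl $t6, $t6, 4: $t6=0>>4=0
after sub $t7, $t6, $t3: $t7=0-30=-30
halt.

-30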